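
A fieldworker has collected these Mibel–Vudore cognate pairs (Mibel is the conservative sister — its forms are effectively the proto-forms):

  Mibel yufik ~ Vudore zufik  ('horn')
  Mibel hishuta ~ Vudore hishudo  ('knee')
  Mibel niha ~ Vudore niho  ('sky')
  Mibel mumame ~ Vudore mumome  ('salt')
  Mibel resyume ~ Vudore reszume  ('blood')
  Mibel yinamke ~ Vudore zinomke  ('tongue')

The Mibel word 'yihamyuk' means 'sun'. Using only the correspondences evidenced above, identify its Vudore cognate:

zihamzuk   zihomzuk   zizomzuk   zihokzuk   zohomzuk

zihomzuk

yinamke ~ zinomke — Mibel y corresponds to Vudore z word-initially before a front vowel.
mumame ~ mumome, yinamke ~ zinomke — Mibel a corresponds to Vudore o after a consonant, before a nasal.
resyume ~ reszume — Mibel y corresponds to Vudore z after a consonant, before a back vowel.
Applying these to Mibel 'yihamyuk':
  yihamyuk → zihamyuk   (y→z word-initially before a front vowel)
  zihamyuk → zihomyuk   (a→o after a consonant, before a nasal)
  zihomyuk → zihomzuk   (y→z after a consonant, before a back vowel)
So the Vudore cognate is 'zihomzuk'.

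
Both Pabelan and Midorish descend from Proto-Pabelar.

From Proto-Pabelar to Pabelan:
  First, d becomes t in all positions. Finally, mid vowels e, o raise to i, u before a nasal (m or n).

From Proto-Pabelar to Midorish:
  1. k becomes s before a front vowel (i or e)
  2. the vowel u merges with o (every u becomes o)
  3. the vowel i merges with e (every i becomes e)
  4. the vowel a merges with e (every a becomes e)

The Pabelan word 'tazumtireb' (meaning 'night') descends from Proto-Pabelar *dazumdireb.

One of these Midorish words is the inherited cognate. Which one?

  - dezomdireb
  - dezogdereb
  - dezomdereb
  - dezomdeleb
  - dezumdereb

Midorish: *dazumdireb
  dazumdireb (rule 1 does not apply)
  dazumdireb → dazomdireb   [vowel merger]
  dazomdireb → dazomdereb   [vowel merger]
  dazomdereb → dezomdereb   [vowel merger]
  giving Midorish dezomdereb.
The other candidates each miss or misapply at least one Midorish change.

dezomdereb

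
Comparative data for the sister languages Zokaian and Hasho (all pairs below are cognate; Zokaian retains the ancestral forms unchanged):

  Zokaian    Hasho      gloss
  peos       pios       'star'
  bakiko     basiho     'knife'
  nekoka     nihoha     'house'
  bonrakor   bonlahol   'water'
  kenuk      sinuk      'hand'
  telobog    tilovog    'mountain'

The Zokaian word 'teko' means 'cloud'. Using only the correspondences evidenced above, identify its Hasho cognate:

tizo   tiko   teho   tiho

tiho

nekoka ~ nihoha, telobog ~ tilovog — Zokaian e corresponds to Hasho i after a consonant, before a consonant other than r, m, n, p, b, f, v.
bakiko ~ basiho, nekoka ~ nihoha — Zokaian k corresponds to Hasho h between vowels (before a back vowel).
Applying these to Zokaian 'teko':
  teko → tiko   (e→i after a consonant, before a consonant other than r, m, n, p, b, f, v)
  tiko → tiho   (k→h between vowels (before a back vowel))
So the Hasho cognate is 'tiho'.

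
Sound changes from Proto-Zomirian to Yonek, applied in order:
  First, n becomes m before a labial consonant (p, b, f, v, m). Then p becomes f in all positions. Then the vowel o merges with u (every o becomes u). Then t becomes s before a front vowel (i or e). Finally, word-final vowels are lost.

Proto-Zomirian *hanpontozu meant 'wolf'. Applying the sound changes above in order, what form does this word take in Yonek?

Yonek: start from *hanpontozu.
  rule 1 (nasal place assimilation): hanpontozu → hampontozu
  rule 2 (unconditioned shift): hampontozu → hamfontozu
  rule 3 (vowel merger): hamfontozu → hamfuntuzu
  rule 4: no change — hamfuntuzu
  rule 5 (apocope): hamfuntuzu → hamfuntuz
  ⇒ Yonek hamfuntuz

hamfuntuz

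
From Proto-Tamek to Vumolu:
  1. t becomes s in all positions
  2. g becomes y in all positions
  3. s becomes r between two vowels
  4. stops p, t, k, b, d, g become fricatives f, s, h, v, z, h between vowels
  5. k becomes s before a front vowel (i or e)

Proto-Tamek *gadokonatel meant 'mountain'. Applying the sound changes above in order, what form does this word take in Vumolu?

yazohonarel

Vumolu: *gadokonatel > gadokonasel > yadokonasel > yadokonarel > yazohonarel  (by unconditioned shift, unconditioned shift, rhotacism, intervocalic lenition)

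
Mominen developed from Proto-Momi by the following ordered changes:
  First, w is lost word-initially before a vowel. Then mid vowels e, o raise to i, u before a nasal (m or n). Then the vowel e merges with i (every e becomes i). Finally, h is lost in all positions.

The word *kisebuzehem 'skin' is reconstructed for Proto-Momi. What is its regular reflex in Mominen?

kisibuziim

Mominen: start from *kisebuzehem.
  rule 1: no change — kisebuzehem
  rule 2 (pre-nasal raising): kisebuzehem → kisebuzehim
  rule 3 (vowel merger): kisebuzehim → kisibuzihim
  rule 4 (h-loss): kisibuzihim → kisibuziim
  ⇒ Mominen kisibuziim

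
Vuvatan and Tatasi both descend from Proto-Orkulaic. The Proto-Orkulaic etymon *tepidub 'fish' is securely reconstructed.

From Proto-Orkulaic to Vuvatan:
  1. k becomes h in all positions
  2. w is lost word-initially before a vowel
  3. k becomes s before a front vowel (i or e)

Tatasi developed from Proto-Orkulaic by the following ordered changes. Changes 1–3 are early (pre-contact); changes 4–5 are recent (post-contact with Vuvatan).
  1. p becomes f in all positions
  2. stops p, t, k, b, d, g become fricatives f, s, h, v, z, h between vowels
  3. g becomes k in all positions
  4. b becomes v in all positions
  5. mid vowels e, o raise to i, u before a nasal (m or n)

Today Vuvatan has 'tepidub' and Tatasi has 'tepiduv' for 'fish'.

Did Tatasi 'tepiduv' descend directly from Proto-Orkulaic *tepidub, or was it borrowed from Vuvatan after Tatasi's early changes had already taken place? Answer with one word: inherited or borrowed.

If inherited, *tepidub would pass through all of Tatasi's changes:
Tatasi: *tepidub > tefidub > tefizub > tefizuv  (by unconditioned shift, intervocalic lenition, unconditioned shift)
If borrowed from Vuvatan 'tepidub' after the early changes, it would undergo only the recent ones:
  rule 4 (unconditioned shift): tepidub → tepiduv
  rule 5 (pre-nasal raising): no change (tepiduv)
  ⇒ as a loan: tepiduv
Tatasi 'tepiduv' matches the loan outcome 'tepiduv', not the inherited 'tefizuv' — it skipped the early Tatasi changes, so it was borrowed from Vuvatan.

borrowed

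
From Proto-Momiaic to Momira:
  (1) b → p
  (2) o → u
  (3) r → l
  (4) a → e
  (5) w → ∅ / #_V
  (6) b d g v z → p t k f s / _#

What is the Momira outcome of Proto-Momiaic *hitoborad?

Momira: *hitoborad
  hitoborad → hitoporad   [unconditioned shift]
  hitoporad → hitupurad   [vowel merger]
  hitupurad → hitupulad   [unconditioned shift]
  hitupulad → hitupuled   [vowel merger]
  hitupuled (rule 5 does not apply)
  hitupuled → hitupulet   [final devoicing]
  giving Momira hitupulet.

hitupulet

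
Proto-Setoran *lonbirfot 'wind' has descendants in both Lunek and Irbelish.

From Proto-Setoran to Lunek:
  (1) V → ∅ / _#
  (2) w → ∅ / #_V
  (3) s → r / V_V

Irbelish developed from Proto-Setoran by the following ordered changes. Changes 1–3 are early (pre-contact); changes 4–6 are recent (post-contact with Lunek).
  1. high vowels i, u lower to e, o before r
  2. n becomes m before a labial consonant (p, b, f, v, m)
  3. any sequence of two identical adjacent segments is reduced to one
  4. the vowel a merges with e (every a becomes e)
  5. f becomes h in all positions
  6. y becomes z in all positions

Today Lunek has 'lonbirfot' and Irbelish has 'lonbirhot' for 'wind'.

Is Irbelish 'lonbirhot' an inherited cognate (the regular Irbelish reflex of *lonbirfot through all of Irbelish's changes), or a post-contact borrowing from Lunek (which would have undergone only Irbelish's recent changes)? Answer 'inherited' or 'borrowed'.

borrowed

If inherited, *lonbirfot would pass through all of Irbelish's changes:
Irbelish: start from *lonbirfot.
  rule 1 (pre-rhotic lowering): lonbirfot → lonberfot
  rule 2 (nasal place assimilation): lonberfot → lomberfot
  rule 3: no change — lomberfot
  rule 4: no change — lomberfot
  rule 5 (unconditioned shift): lomberfot → lomberhot
  rule 6: no change — lomberhot
  ⇒ Irbelish lomberhot
If borrowed from Lunek 'lonbirfot' after the early changes, it would undergo only the recent ones:
  rule 4 (vowel merger): no change (lonbirfot)
  rule 5 (unconditioned shift): lonbirfot → lonbirhot
  rule 6 (unconditioned shift): no change (lonbirhot)
  ⇒ as a loan: lonbirhot
Irbelish 'lonbirhot' matches the loan outcome 'lonbirhot', not the inherited 'lomberhot' — it skipped the early Irbelish changes, so it was borrowed from Lunek.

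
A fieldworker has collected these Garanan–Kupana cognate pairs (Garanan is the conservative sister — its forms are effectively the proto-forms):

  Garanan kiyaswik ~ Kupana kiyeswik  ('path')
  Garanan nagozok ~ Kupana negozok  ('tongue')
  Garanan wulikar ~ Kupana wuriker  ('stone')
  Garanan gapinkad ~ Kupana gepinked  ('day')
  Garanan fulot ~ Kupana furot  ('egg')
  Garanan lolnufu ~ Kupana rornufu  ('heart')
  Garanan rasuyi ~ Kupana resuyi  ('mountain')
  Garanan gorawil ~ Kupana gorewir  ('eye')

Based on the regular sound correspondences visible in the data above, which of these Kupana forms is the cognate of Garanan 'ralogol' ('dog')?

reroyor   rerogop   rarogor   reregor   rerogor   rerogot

rerogor

kiyaswik ~ kiyeswik, nagozok ~ negozok — Garanan a corresponds to Kupana e after a consonant, before a consonant other than r, m, n, p, b, f, v.
fulot ~ furot — Garanan l corresponds to Kupana r between vowels (before a back vowel).
gorawil ~ gorewir — Garanan l corresponds to Kupana r word-finally.
Applying these to Garanan 'ralogol':
  ralogol → relogol   (a→e after a consonant, before a consonant other than r, m, n, p, b, f, v)
  relogol → rerogol   (l→r between vowels (before a back vowel))
  rerogol → rerogor   (l→r word-finally)
So the Kupana cognate is 'rerogor'.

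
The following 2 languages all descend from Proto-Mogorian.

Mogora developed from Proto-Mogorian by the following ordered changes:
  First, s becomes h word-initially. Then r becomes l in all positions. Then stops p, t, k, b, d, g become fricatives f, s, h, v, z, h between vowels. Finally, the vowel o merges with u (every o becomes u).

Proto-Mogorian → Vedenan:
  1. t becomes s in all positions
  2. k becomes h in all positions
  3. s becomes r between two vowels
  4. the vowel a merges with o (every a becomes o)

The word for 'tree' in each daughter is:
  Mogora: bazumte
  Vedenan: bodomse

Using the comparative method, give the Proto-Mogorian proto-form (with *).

*badomte

Position 4: Mogora has u, Vedenan has o. Taking the neighbouring segments as reconstructed: Mogora u could go back to *o or *u; Vedenan o could go back to *a or *o — the one source consistent with every daughter is *o.
Position 3: Mogora has z, Vedenan has d. Vedenan preserves d here (none of its changes turn any other segment into d), so the proto-segment is *d.
Position 6: Mogora has t, Vedenan has s. Mogora preserves t here (none of its changes turn any other segment into t), so the proto-segment is *t.
Verify the candidate proto-form against each daughter:
Mogora: start from *badomte.
  rule 1: no change — badomte
  rule 2: no change — badomte
  rule 3 (intervocalic lenition): badomte → bazomte
  rule 4 (vowel merger): bazomte → bazumte
  ⇒ Mogora bazumte
Vedenan: start from *badomte.
  rule 1 (unconditioned shift): badomte → badomse
  rule 2: no change — badomse
  rule 3: no change — badomse
  rule 4 (vowel merger): badomse → bodomse
  ⇒ Vedenan bodomse
No other proto-form is consistent with every reflex, so the reconstruction is *badomte.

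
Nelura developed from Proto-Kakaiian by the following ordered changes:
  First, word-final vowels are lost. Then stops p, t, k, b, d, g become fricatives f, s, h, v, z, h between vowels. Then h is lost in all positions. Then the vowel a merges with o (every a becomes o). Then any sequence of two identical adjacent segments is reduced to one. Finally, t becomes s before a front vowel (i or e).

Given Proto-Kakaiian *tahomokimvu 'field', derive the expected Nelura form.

Nelura: *tahomokimvu
  tahomokimvu → tahomokimv   [apocope]
  tahomokimv → tahomohimv   [intervocalic lenition]
  tahomohimv → taomoimv   [h-loss]
  taomoimv → toomoimv   [vowel merger]
  toomoimv → tomoimv   [degemination]
  tomoimv (rule 6 does not apply)
  giving Nelura tomoimv.

tomoimv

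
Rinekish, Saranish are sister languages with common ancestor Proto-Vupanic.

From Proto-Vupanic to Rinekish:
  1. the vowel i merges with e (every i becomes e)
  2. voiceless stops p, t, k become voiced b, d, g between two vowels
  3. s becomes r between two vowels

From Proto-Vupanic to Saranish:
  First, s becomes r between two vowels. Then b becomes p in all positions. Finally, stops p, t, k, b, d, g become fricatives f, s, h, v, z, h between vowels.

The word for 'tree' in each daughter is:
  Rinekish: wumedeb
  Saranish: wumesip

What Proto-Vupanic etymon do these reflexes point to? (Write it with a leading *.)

Position 6: Rinekish has e, Saranish has i. Saranish preserves i here (none of its changes turn any other segment into i), so the proto-segment is *i.
Position 5: Rinekish has d, Saranish has s. Taking the neighbouring segments as reconstructed: Rinekish d could go back to *t or *d; Saranish s can only go back to *t — the one source consistent with every daughter is *t.
Continuing position by position gives *wumetib; check it forward:
Rinekish: start from *wumetib.
  rule 1 (vowel merger): wumetib → wumeteb
  rule 2 (intervocalic voicing): wumeteb → wumedeb
  rule 3: no change — wumedeb
  ⇒ Rinekish wumedeb
Saranish: *wumetib
  wumetib (rule 1 does not apply)
  wumetib → wumetip   [unconditioned shift]
  wumetip → wumesip   [intervocalic lenition]
  giving Saranish wumesip.
No other proto-form is consistent with every reflex, so the reconstruction is *wumetib.

*wumetib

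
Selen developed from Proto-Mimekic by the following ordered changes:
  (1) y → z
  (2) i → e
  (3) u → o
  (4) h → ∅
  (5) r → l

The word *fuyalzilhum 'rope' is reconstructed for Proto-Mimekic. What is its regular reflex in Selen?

Selen: *fuyalzilhum
  fuyalzilhum → fuzalzilhum   [unconditioned shift]
  fuzalzilhum → fuzalzelhum   [vowel merger]
  fuzalzelhum → fozalzelhom   [vowel merger]
  fozalzelhom → fozalzelom   [h-loss]
  fozalzelom (rule 5 does not apply)
  giving Selen fozalzelom.

fozalzelom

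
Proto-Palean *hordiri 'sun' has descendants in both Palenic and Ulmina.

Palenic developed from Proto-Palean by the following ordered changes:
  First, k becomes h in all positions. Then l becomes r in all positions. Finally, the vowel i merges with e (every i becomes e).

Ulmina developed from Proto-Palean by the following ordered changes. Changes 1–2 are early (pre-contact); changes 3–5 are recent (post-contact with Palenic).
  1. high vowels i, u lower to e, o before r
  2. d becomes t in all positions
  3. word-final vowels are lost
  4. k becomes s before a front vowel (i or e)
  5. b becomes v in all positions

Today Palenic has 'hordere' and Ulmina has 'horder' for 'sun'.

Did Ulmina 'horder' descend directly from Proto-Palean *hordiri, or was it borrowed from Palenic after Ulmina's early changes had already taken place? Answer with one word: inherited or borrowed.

borrowed

If inherited, *hordiri would pass through all of Ulmina's changes:
Ulmina: *hordiri
  hordiri → horderi   [pre-rhotic lowering]
  horderi → horteri   [unconditioned shift]
  horteri → horter   [apocope]
  horter (rule 4 does not apply)
  horter (rule 5 does not apply)
  giving Ulmina horter.
If borrowed from Palenic 'hordere' after the early changes, it would undergo only the recent ones:
  rule 3 (apocope): hordere → horder
  rule 4 (palatalisation): no change (horder)
  rule 5 (unconditioned shift): no change (horder)
  ⇒ as a loan: horder
Ulmina 'horder' matches the loan outcome 'horder', not the inherited 'horter' — it skipped the early Ulmina changes, so it was borrowed from Palenic.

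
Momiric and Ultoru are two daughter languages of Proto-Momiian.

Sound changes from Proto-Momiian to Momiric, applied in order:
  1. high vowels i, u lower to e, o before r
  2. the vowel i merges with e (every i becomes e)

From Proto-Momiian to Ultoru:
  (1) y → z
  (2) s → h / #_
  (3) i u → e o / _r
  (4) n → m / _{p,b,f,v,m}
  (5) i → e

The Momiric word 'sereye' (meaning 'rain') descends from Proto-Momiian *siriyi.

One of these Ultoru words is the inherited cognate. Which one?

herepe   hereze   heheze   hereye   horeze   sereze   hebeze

Ultoru: *siriyi > sirizi > hirizi > herizi > hereze  (by unconditioned shift, debuccalisation, pre-rhotic lowering, vowel merger)
Among the options, 'hereze' alone shows every Ultoru change applied in order.

hereze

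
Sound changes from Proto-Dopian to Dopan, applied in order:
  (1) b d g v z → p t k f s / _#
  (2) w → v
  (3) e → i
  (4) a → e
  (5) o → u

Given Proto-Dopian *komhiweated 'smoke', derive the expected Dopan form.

kumhivietit

Dopan: *komhiweated
  komhiweated → komhiweatet   [final devoicing]
  komhiweatet → komhiveatet   [unconditioned shift]
  komhiveatet → komhiviatit   [vowel merger]
  komhiviatit → komhivietit   [vowel merger]
  komhivietit → kumhivietit   [vowel merger]
  giving Dopan kumhivietit.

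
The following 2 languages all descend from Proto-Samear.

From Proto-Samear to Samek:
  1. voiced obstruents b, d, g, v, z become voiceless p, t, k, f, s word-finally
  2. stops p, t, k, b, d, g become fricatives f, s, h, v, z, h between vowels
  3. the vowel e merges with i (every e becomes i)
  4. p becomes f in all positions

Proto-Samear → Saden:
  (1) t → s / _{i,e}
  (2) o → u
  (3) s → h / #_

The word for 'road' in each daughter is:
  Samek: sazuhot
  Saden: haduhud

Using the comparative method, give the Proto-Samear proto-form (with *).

Position 1: Samek has s, Saden has h. Taking the neighbouring segments as reconstructed: Samek s can only go back to *s; Saden h could go back to *s or *h — the one source consistent with every daughter is *s.
Position 6: Samek has o, Saden has u. Samek preserves o here (none of its changes turn any other segment into o), so the proto-segment is *o.
This points to *saduhod. Verify forward in each daughter:
Samek: *saduhod > saduhot > sazuhot  (by final devoicing, intervocalic lenition)
Saden: start from *saduhod.
  rule 1: no change — saduhod
  rule 2 (vowel merger): saduhod → saduhud
  rule 3 (debuccalisation): saduhud → haduhud
  ⇒ Saden haduhud
No other proto-form is consistent with every reflex, so the reconstruction is *saduhod.

*saduhod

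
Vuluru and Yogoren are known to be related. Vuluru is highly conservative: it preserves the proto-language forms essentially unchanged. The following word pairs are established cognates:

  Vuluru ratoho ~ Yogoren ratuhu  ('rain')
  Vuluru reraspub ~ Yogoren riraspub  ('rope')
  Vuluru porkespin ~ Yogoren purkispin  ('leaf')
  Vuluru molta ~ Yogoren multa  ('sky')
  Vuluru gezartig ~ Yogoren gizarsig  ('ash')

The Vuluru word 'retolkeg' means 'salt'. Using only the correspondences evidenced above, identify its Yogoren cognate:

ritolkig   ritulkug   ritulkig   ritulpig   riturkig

ritulkig

porkespin ~ purkispin, gezartig ~ gizarsig — Vuluru e corresponds to Yogoren i after a consonant, before a consonant other than r, m, n, p, b, f, v.
ratoho ~ ratuhu, molta ~ multa — Vuluru o corresponds to Yogoren u after a consonant, before a consonant other than r, m, n, p, b, f, v.
Applying these to Vuluru 'retolkeg':
  retolkeg → ritolkeg   (e→i after a consonant, before a consonant other than r, m, n, p, b, f, v)
  ritolkeg → ritulkeg   (o→u after a consonant, before a consonant other than r, m, n, p, b, f, v)
  ritulkeg → ritulkig   (e→i after a consonant, before a consonant other than r, m, n, p, b, f, v)
So the Yogoren cognate is 'ritulkig'.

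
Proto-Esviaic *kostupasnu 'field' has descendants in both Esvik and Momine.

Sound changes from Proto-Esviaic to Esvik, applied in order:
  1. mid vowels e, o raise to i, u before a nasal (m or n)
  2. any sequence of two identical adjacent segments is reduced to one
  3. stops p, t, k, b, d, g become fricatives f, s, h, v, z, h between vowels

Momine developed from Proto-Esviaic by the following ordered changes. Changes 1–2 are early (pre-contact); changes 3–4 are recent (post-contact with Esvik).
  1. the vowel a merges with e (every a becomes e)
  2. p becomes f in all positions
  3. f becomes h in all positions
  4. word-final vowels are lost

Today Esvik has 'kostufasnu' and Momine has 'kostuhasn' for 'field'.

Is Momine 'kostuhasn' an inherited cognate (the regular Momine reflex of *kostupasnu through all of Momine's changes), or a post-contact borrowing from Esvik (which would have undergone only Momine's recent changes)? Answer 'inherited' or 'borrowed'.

borrowed

If inherited, *kostupasnu would pass through all of Momine's changes:
Momine: start from *kostupasnu.
  rule 1 (vowel merger): kostupasnu → kostupesnu
  rule 2 (unconditioned shift): kostupesnu → kostufesnu
  rule 3 (unconditioned shift): kostufesnu → kostuhesnu
  rule 4 (apocope): kostuhesnu → kostuhesn
  ⇒ Momine kostuhesn
If borrowed from Esvik 'kostufasnu' after the early changes, it would undergo only the recent ones:
  rule 3 (unconditioned shift): kostufasnu → kostuhasnu
  rule 4 (apocope): kostuhasnu → kostuhasn
  ⇒ as a loan: kostuhasn
Momine 'kostuhasn' matches the loan outcome 'kostuhasn', not the inherited 'kostuhesn' — it skipped the early Momine changes, so it was borrowed from Esvik.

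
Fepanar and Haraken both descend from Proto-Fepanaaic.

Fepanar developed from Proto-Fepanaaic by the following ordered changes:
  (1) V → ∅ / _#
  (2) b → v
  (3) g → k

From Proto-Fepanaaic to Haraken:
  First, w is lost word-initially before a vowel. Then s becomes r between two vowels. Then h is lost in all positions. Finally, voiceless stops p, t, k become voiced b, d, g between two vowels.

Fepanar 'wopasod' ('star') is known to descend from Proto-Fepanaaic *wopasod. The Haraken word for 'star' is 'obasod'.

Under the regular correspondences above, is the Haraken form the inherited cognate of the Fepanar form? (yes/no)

no

Derive the expected Haraken reflex of *wopasod:
Haraken: *wopasod
  wopasod → opasod   [glide loss]
  opasod → oparod   [rhotacism]
  oparod (rule 3 does not apply)
  oparod → obarod   [intervocalic voicing]
  giving Haraken obarod.
The regular Haraken reflex would be 'obarod', but the attested form is 'obasod'. The correspondence is irregular, so they are not cognates (the Haraken form has a different source).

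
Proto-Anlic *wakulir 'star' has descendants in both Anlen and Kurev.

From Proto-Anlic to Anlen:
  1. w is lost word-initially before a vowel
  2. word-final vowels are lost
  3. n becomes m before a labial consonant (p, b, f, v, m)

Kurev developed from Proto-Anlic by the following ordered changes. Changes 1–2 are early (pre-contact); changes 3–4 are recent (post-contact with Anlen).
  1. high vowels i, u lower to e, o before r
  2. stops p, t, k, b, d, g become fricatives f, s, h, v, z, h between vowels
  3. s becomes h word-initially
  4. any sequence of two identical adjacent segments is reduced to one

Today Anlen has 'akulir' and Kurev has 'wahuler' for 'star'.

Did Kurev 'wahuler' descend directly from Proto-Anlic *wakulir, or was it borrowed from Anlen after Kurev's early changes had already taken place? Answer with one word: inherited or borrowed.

inherited

If inherited, *wakulir would pass through all of Kurev's changes:
Kurev: start from *wakulir.
  rule 1 (pre-rhotic lowering): wakulir → wakuler
  rule 2 (intervocalic lenition): wakuler → wahuler
  rule 3: no change — wahuler
  rule 4: no change — wahuler
  ⇒ Kurev wahuler
If borrowed from Anlen 'akulir' after the early changes, it would undergo only the recent ones:
  rule 3 (debuccalisation): no change (akulir)
  rule 4 (degemination): no change (akulir)
  ⇒ as a loan: akulir
Kurev 'wahuler' matches the inherited outcome exactly, so it is an inherited cognate, not a loan.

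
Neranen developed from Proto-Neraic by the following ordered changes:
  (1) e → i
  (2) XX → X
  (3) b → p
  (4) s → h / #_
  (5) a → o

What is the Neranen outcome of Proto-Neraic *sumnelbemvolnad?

humnilpimvolnod

Neranen: *sumnelbemvolnad
  sumnelbemvolnad → sumnilbimvolnad   [vowel merger]
  sumnilbimvolnad (rule 2 does not apply)
  sumnilbimvolnad → sumnilpimvolnad   [unconditioned shift]
  sumnilpimvolnad → humnilpimvolnad   [debuccalisation]
  humnilpimvolnad → humnilpimvolnod   [vowel merger]
  giving Neranen humnilpimvolnod.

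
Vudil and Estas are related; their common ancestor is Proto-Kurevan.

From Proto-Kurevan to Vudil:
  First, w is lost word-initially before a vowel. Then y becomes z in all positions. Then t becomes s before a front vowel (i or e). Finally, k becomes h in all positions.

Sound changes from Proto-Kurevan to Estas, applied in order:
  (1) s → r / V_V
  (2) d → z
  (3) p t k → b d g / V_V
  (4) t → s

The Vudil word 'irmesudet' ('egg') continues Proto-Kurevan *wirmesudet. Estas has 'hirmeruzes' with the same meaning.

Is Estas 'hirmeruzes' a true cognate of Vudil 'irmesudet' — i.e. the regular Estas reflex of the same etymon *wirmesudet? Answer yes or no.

Derive the expected Estas reflex of *wirmesudet:
Estas: *wirmesudet
  wirmesudet → wirmerudet   [rhotacism]
  wirmerudet → wirmeruzet   [unconditioned shift]
  wirmeruzet (rule 3 does not apply)
  wirmeruzet → wirmeruzes   [unconditioned shift]
  giving Estas wirmeruzes.
The regular Estas reflex would be 'wirmeruzes', but the attested form is 'hirmeruzes'. The correspondence is irregular, so they are not cognates (the Estas form has a different source).

no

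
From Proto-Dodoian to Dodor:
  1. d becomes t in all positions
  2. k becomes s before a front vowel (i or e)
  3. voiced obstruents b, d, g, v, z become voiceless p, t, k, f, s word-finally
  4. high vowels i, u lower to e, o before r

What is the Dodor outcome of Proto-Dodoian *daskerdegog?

tassertegok

Dodor: start from *daskerdegog.
  rule 1 (unconditioned shift): daskerdegog → taskertegog
  rule 2 (palatalisation): taskertegog → tassertegog
  rule 3 (final devoicing): tassertegog → tassertegok
  rule 4: no change — tassertegok
  ⇒ Dodor tassertegok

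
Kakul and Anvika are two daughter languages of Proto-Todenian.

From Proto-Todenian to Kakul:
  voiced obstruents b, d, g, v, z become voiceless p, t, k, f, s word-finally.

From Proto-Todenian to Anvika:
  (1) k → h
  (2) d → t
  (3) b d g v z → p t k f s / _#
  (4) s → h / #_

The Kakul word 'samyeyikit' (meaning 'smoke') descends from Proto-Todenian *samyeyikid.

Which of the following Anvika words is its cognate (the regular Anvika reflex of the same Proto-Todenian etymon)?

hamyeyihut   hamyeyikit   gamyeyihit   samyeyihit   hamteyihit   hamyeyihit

hamyeyihit

Anvika: *samyeyikid
  samyeyikid → samyeyihid   [unconditioned shift]
  samyeyihid → samyeyihit   [unconditioned shift]
  samyeyihit (rule 3 does not apply)
  samyeyihit → hamyeyihit   [debuccalisation]
  giving Anvika hamyeyihit.
Among the options, 'hamyeyihit' alone shows every Anvika change applied in order.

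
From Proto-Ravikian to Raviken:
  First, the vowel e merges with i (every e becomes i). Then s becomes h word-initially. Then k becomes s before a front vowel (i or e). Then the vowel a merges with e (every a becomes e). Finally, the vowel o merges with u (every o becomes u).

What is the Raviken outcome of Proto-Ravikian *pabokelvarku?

Raviken: *pabokelvarku > pabokilvarku > pabosilvarku > pebosilverku > pebusilverku  (by vowel merger, palatalisation, vowel merger, vowel merger)

pebusilverku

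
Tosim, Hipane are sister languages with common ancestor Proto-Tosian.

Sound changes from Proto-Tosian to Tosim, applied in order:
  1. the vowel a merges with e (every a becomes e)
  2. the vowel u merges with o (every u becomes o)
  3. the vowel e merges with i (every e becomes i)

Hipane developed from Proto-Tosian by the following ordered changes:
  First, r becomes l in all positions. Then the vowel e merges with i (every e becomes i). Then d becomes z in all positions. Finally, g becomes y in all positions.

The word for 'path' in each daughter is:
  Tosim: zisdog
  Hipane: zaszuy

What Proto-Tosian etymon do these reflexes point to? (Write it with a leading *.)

Position 2: Tosim has i, Hipane has a. Hipane preserves a here (none of its changes turn any other segment into a), so the proto-segment is *a.
Position 6: Tosim has g, Hipane has y. Tosim preserves g here (none of its changes turn any other segment into g), so the proto-segment is *g.
Position 5: Tosim has o, Hipane has u. Hipane preserves u here (none of its changes turn any other segment into u), so the proto-segment is *u.
This points to *zasdug. Verify forward in each daughter:
Tosim: *zasdug > zesdug > zesdog > zisdog  (by vowel merger, vowel merger, vowel merger)
Hipane: *zasdug
  zasdug (rule 1 does not apply)
  zasdug (rule 2 does not apply)
  zasdug → zaszug   [unconditioned shift]
  zaszug → zaszuy   [unconditioned shift]
  giving Hipane zaszuy.
No other proto-form is consistent with every reflex, so the reconstruction is *zasdug.

*zasdug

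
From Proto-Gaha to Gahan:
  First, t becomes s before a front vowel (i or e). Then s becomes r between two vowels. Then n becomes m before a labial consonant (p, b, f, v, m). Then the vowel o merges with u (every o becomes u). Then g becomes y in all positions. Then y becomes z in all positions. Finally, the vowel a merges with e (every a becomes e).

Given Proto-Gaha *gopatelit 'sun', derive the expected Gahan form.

Gahan: *gopatelit
  gopatelit → gopaselit   [palatalisation]
  gopaselit → goparelit   [rhotacism]
  goparelit (rule 3 does not apply)
  goparelit → guparelit   [vowel merger]
  guparelit → yuparelit   [unconditioned shift]
  yuparelit → zuparelit   [unconditioned shift]
  zuparelit → zuperelit   [vowel merger]
  giving Gahan zuperelit.

zuperelit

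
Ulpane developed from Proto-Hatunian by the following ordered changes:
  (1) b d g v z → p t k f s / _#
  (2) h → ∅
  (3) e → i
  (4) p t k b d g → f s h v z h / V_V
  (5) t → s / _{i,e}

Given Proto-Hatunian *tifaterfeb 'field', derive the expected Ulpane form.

Ulpane: start from *tifaterfeb.
  rule 1 (final devoicing): tifaterfeb → tifaterfep
  rule 2: no change — tifaterfep
  rule 3 (vowel merger): tifaterfep → tifatirfip
  rule 4 (intervocalic lenition): tifatirfip → tifasirfip
  rule 5 (palatalisation): tifasirfip → sifasirfip
  ⇒ Ulpane sifasirfip

sifasirfip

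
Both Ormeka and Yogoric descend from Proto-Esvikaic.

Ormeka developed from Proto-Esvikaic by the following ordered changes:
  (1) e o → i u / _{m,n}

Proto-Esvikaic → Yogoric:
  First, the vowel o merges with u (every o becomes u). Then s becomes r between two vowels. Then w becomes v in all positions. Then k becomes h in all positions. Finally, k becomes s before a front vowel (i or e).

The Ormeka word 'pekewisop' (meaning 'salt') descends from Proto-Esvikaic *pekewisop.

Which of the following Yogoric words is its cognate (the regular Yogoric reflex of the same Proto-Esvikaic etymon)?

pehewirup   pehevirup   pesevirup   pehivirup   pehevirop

Yogoric: start from *pekewisop.
  rule 1 (vowel merger): pekewisop → pekewisup
  rule 2 (rhotacism): pekewisup → pekewirup
  rule 3 (unconditioned shift): pekewirup → pekevirup
  rule 4 (unconditioned shift): pekevirup → pehevirup
  rule 5: no change — pehevirup
  ⇒ Yogoric pehevirup
The other candidates each miss or misapply at least one Yogoric change.

pehevirup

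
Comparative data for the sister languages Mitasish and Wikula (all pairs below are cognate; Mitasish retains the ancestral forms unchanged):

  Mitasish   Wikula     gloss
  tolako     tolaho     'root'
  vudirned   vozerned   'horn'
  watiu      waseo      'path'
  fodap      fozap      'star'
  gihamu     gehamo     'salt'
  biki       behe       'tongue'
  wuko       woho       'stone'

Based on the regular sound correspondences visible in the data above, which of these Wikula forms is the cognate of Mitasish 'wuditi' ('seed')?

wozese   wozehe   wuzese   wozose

vudirned ~ vozerned, wuko ~ woho — Mitasish u corresponds to Wikula o after a consonant, before a consonant other than r, m, n, p, b, f, v.
vudirned ~ vozerned — Mitasish d corresponds to Wikula z between vowels (before a front vowel).
gihamu ~ gehamo, biki ~ behe — Mitasish i corresponds to Wikula e after a consonant, before a consonant other than r, m, n, p, b, f, v.
watiu ~ waseo — Mitasish t corresponds to Wikula s between vowels (before a front vowel).
biki ~ behe — Mitasish i corresponds to Wikula e word-finally.
Applying these to Mitasish 'wuditi':
  wuditi → woditi   (u→o after a consonant, before a consonant other than r, m, n, p, b, f, v)
  woditi → woziti   (d→z between vowels (before a front vowel))
  woziti → wozeti   (i→e after a consonant, before a consonant other than r, m, n, p, b, f, v)
  wozeti → wozesi   (t→s between vowels (before a front vowel))
  wozesi → wozese   (i→e word-finally)
So the Wikula cognate is 'wozese'.

wozese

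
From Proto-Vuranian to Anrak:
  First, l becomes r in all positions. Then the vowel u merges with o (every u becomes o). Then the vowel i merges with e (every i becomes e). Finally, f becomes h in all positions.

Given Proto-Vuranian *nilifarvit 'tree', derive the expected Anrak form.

nereharvet

Anrak: *nilifarvit
  nilifarvit → nirifarvit   [unconditioned shift]
  nirifarvit (rule 2 does not apply)
  nirifarvit → nerefarvet   [vowel merger]
  nerefarvet → nereharvet   [unconditioned shift]
  giving Anrak nereharvet.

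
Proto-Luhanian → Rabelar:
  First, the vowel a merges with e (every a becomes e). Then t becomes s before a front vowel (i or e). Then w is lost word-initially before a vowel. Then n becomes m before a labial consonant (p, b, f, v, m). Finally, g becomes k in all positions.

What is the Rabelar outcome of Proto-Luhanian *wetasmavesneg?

esesmevesnek

Rabelar: *wetasmavesneg
  wetasmavesneg → wetesmevesneg   [vowel merger]
  wetesmevesneg → wesesmevesneg   [palatalisation]
  wesesmevesneg → esesmevesneg   [glide loss]
  esesmevesneg (rule 4 does not apply)
  esesmevesneg → esesmevesnek   [unconditioned shift]
  giving Rabelar esesmevesnek.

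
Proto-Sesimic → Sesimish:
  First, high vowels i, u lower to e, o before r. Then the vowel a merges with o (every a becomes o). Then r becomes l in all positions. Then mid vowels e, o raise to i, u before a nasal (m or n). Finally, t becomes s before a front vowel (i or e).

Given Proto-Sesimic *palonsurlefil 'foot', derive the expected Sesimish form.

polunsollefil

Sesimish: *palonsurlefil
  palonsurlefil → palonsorlefil   [pre-rhotic lowering]
  palonsorlefil → polonsorlefil   [vowel merger]
  polonsorlefil → polonsollefil   [unconditioned shift]
  polonsollefil → polunsollefil   [pre-nasal raising]
  polunsollefil (rule 5 does not apply)
  giving Sesimish polunsollefil.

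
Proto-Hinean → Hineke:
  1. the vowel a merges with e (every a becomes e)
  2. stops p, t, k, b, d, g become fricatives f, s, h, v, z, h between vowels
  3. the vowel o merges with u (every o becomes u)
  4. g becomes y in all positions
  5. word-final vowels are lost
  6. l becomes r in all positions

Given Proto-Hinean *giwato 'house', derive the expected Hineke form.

Hineke: *giwato
  giwato → giweto   [vowel merger]
  giweto → giweso   [intervocalic lenition]
  giweso → giwesu   [vowel merger]
  giwesu → yiwesu   [unconditioned shift]
  yiwesu → yiwes   [apocope]
  yiwes (rule 6 does not apply)
  giving Hineke yiwes.

yiwes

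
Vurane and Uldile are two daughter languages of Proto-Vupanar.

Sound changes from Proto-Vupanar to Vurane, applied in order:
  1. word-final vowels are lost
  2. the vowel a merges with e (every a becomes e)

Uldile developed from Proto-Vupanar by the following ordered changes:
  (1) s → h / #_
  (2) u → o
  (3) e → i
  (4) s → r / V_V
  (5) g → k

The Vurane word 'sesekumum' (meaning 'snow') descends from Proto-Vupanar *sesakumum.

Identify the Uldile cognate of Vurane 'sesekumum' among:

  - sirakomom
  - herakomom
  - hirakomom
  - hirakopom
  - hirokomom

Uldile: start from *sesakumum.
  rule 1 (debuccalisation): sesakumum → hesakumum
  rule 2 (vowel merger): hesakumum → hesakomom
  rule 3 (vowel merger): hesakomom → hisakomom
  rule 4 (rhotacism): hisakomom → hirakomom
  rule 5: no change — hirakomom
  ⇒ Uldile hirakomom

hirakomom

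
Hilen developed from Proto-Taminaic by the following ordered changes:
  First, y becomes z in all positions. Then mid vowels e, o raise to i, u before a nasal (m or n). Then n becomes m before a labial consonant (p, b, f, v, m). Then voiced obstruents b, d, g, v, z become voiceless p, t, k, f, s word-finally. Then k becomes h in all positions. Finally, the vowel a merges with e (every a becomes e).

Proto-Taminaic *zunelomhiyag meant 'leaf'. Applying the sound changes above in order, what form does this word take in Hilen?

zunelumhizeh

Hilen: start from *zunelomhiyag.
  rule 1 (unconditioned shift): zunelomhiyag → zunelomhizag
  rule 2 (pre-nasal raising): zunelomhizag → zunelumhizag
  rule 3: no change — zunelumhizag
  rule 4 (final devoicing): zunelumhizag → zunelumhizak
  rule 5 (unconditioned shift): zunelumhizak → zunelumhizah
  rule 6 (vowel merger): zunelumhizah → zunelumhizeh
  ⇒ Hilen zunelumhizeh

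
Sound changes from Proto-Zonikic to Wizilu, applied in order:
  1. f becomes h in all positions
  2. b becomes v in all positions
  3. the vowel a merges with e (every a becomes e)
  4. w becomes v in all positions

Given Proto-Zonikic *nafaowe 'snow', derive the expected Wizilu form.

Wizilu: start from *nafaowe.
  rule 1 (unconditioned shift): nafaowe → nahaowe
  rule 2: no change — nahaowe
  rule 3 (vowel merger): nahaowe → neheowe
  rule 4 (unconditioned shift): neheowe → neheove
  ⇒ Wizilu neheove

neheove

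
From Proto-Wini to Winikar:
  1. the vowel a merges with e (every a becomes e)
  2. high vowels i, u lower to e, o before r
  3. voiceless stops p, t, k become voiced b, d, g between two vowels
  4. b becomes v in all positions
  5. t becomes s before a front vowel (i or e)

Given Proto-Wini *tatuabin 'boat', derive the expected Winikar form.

Winikar: *tatuabin
  tatuabin → tetuebin   [vowel merger]
  tetuebin (rule 2 does not apply)
  tetuebin → teduebin   [intervocalic voicing]
  teduebin → teduevin   [unconditioned shift]
  teduevin → seduevin   [palatalisation]
  giving Winikar seduevin.

seduevin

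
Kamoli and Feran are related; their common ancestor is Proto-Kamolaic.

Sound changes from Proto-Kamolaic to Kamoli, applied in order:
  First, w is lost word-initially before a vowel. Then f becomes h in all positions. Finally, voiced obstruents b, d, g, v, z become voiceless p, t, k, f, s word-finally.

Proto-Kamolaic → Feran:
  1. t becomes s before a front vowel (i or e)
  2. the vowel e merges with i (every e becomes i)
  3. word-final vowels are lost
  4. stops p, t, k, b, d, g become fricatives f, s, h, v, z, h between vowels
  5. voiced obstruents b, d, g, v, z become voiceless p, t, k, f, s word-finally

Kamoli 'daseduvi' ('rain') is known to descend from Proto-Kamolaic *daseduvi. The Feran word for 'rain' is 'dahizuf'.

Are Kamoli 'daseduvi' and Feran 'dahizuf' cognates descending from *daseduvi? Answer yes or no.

Derive the expected Feran reflex of *daseduvi:
Feran: start from *daseduvi.
  rule 1: no change — daseduvi
  rule 2 (vowel merger): daseduvi → dasiduvi
  rule 3 (apocope): dasiduvi → dasiduv
  rule 4 (intervocalic lenition): dasiduv → dasizuv
  rule 5 (final devoicing): dasizuv → dasizuf
  ⇒ Feran dasizuf
The regular Feran reflex would be 'dasizuf', but the attested form is 'dahizuf'. The correspondence is irregular, so they are not cognates (the Feran form has a different source).

no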